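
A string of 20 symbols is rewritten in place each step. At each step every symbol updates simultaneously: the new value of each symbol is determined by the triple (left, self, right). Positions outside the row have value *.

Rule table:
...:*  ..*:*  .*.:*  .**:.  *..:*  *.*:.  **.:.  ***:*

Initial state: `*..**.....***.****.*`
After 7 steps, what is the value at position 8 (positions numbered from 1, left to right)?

.**..*****.*...**...
...**.***..****..***
***....*.**.**.**.**
**.*****...........*
*...***.***********.
.***.*...*********..
..*..****.*******.**
position 8 holds *

*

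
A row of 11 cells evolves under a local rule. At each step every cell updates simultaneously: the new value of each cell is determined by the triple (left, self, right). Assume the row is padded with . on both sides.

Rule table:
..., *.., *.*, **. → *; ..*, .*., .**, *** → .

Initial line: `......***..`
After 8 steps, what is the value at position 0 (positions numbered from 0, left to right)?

*****...***
....***...*
***...***..
..***...***
*...***...*
.**...***..
..***...***  (repeats step 4; period 3)
step 8: *...***...*
position 0 holds *

*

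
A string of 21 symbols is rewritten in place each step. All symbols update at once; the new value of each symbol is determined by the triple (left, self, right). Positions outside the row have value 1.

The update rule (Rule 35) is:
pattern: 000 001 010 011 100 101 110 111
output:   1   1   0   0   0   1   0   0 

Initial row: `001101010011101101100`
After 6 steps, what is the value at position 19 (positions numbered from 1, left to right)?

010010100100010010001
100101001001100100110
001010010010001001001
010100100100110010010
101001001001000100101
010010010010011001010
position 19 holds 0

0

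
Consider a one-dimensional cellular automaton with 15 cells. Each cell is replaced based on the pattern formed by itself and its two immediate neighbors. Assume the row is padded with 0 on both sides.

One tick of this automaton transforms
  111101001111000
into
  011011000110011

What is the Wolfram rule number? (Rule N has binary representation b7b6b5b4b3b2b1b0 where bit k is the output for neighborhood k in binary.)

position 1: 111 → 1  (bit 7 = 1)
position 3: 110 → 0  (bit 6 = 0)
position 4: 101 → 1  (bit 5 = 1)
position 6: 100 → 0  (bit 4 = 0)
position 0: 011 → 0  (bit 3 = 0)
position 5: 010 → 1  (bit 2 = 1)
position 7: 001 → 0  (bit 1 = 0)
position 13: 000 → 1  (bit 0 = 1)
bits b7..b0 = 10100101 = 165

165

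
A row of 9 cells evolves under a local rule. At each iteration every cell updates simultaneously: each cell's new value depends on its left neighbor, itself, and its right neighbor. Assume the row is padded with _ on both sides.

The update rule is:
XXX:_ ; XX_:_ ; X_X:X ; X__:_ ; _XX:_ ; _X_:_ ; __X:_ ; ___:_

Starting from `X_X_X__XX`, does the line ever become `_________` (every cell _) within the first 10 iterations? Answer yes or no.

yes

_X_X_____
__X______
_________
all cells are _ at iteration 3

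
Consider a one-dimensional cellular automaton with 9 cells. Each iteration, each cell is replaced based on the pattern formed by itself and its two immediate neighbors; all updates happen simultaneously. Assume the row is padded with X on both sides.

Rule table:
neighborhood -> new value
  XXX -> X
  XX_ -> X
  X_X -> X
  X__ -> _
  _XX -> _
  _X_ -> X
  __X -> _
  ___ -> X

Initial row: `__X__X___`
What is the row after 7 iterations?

_X__XXX__

__X__X_X_
__X__XXXX
__X___XXX
__X_X__XX
__XXX___X
___XX_X__
_X__XXX__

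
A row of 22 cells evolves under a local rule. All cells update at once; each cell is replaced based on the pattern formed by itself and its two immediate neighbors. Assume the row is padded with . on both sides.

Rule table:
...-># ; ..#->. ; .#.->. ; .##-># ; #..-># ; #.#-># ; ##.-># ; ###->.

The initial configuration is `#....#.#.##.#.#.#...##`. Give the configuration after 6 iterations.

.###..#.####.#.#.##.##
.#.##..##..##.#.######
..####.###.###.##....#
#.#..###.###.#######..
.#.#.#.###.###.....###
..#.#.##.###.#####.#.#

..#.#.##.###.#####.#.#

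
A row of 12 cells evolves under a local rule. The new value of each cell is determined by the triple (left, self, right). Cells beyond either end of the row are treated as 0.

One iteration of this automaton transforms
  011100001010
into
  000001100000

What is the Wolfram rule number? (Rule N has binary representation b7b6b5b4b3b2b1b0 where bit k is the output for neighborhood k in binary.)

position 2: 111 → 0  (bit 7 = 0)
position 3: 110 → 0  (bit 6 = 0)
position 9: 101 → 0  (bit 5 = 0)
position 4: 100 → 0  (bit 4 = 0)
position 1: 011 → 0  (bit 3 = 0)
position 8: 010 → 0  (bit 2 = 0)
position 0: 001 → 0  (bit 1 = 0)
position 5: 000 → 1  (bit 0 = 1)
bits b7..b0 = 00000001 = 1

1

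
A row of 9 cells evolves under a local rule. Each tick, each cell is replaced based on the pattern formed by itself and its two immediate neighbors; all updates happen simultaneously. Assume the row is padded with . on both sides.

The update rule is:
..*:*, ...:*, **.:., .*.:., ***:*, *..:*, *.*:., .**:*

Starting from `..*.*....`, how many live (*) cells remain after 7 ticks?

tick 1: **...****
tick 2: *.******.
tick 3: ..*****.*
tick 4: ******...
tick 5: *****.***
tick 6: ****..**.
tick 7: ***.***.*
count of *: 7

7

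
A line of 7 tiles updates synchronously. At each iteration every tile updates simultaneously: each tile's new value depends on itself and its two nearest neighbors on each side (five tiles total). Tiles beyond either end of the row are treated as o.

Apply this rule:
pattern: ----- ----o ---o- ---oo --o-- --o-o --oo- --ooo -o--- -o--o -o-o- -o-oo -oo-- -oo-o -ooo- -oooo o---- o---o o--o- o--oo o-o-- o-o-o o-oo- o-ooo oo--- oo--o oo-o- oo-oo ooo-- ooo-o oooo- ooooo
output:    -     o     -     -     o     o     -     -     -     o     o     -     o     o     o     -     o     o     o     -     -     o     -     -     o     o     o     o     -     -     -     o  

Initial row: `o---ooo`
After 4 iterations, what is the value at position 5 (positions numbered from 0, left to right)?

iteration 1: -oo---o
iteration 2: o-ooo--
iteration 3: -o-o-o-
iteration 4: oooooo-
position 5 holds o

o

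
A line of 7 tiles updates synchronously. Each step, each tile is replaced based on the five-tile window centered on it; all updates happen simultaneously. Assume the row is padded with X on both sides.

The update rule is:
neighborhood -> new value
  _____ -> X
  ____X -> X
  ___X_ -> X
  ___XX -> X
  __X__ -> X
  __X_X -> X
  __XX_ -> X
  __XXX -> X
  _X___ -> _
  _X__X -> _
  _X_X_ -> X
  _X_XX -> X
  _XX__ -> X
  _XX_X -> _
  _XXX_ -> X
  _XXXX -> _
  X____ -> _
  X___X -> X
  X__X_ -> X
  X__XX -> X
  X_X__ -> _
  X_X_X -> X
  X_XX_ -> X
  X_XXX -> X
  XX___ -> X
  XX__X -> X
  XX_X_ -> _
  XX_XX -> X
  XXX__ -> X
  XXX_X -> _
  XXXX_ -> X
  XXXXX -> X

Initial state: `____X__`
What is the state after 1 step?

X_XXX_X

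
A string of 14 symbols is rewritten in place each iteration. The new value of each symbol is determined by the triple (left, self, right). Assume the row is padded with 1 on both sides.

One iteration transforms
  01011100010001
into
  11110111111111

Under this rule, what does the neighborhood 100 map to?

At position 6 the neighborhood is 100; the next row has 1 there.

1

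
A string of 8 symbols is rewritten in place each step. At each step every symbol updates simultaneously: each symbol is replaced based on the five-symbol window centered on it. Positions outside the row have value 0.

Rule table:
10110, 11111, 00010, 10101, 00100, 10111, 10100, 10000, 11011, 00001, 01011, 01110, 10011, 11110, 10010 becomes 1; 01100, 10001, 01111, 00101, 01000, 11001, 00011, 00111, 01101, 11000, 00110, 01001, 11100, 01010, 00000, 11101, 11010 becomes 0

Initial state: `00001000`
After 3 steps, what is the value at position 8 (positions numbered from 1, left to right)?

0

00111010
10010010
10110110
position 8 holds 0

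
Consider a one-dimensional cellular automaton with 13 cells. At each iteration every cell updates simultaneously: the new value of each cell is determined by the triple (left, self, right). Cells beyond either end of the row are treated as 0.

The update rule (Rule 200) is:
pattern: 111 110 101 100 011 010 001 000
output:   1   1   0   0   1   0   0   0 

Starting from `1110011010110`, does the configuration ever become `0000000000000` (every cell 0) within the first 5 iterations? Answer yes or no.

no

1110011000110
1110011000110  (fixed point — unchanged through iteration 5)
iteration 5 is 1110011000110, still not uniform 0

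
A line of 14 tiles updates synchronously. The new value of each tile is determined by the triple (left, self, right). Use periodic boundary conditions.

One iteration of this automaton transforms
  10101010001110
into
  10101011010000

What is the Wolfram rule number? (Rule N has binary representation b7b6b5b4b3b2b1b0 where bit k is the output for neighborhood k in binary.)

22

position 11: 111 → 0  (bit 7 = 0)
position 12: 110 → 0  (bit 6 = 0)
position 1: 101 → 0  (bit 5 = 0)
position 7: 100 → 1  (bit 4 = 1)
position 10: 011 → 0  (bit 3 = 0)
position 0: 010 → 1  (bit 2 = 1)
position 9: 001 → 1  (bit 1 = 1)
position 8: 000 → 0  (bit 0 = 0)
bits b7..b0 = 00010110 = 22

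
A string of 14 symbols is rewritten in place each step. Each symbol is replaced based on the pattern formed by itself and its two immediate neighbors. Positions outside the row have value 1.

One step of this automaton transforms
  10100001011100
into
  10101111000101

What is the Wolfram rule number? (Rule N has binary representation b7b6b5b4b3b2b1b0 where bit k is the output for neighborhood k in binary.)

71

position 10: 111 → 0  (bit 7 = 0)
position 0: 110 → 1  (bit 6 = 1)
position 1: 101 → 0  (bit 5 = 0)
position 3: 100 → 0  (bit 4 = 0)
position 9: 011 → 0  (bit 3 = 0)
position 2: 010 → 1  (bit 2 = 1)
position 6: 001 → 1  (bit 1 = 1)
position 4: 000 → 1  (bit 0 = 1)
bits b7..b0 = 01000111 = 71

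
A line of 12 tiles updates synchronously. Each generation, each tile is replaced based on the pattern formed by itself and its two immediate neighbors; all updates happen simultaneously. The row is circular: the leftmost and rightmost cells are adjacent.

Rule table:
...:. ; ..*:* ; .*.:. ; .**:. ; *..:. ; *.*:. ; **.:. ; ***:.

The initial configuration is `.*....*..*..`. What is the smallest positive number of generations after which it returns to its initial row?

12

*....*..*...
....*..*...*
...*..*...*.
..*..*...*..
.*..*...*...
*..*...*....
..*...*....*
.*...*....*.
*...*....*..
...*....*..*
..*....*..*.
.*....*..*..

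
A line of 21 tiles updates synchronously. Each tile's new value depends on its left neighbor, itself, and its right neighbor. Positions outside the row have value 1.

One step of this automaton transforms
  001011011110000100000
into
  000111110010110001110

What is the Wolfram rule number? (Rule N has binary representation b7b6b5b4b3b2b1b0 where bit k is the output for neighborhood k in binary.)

position 8: 111 → 0  (bit 7 = 0)
position 5: 110 → 1  (bit 6 = 1)
position 3: 101 → 1  (bit 5 = 1)
position 0: 100 → 0  (bit 4 = 0)
position 4: 011 → 1  (bit 3 = 1)
position 2: 010 → 0  (bit 2 = 0)
position 1: 001 → 0  (bit 1 = 0)
position 12: 000 → 1  (bit 0 = 1)
bits b7..b0 = 01101001 = 105

105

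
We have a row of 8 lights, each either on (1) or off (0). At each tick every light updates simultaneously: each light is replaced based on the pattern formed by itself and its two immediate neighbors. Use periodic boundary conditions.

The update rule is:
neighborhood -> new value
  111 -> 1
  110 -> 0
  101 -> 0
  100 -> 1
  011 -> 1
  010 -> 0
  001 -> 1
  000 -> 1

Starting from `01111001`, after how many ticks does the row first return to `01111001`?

8

01110110
11100101
11011001
10010111
01100111
01011110
10011101
01111001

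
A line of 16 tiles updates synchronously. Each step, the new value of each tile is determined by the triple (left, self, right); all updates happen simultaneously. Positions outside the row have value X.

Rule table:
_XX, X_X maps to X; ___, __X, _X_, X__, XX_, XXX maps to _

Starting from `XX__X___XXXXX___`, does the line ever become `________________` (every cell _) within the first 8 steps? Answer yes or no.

yes

________X_______
________________
all cells are _ at step 2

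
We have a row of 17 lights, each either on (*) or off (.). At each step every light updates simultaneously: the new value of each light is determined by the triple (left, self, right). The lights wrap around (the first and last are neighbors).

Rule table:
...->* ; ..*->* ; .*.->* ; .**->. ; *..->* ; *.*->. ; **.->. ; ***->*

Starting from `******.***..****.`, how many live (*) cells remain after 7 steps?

13

.****...*.**.**..
*.**.****......**
......**.******.*
******....****..*
*****.****.**.**.
.***...**........
*.*.***..********
count of *: 13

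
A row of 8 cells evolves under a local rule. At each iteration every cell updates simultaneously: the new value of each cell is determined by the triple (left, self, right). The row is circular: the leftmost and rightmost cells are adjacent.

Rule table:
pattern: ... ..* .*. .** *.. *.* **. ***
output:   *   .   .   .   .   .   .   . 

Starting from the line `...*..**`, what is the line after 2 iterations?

.*......
...*****

...*****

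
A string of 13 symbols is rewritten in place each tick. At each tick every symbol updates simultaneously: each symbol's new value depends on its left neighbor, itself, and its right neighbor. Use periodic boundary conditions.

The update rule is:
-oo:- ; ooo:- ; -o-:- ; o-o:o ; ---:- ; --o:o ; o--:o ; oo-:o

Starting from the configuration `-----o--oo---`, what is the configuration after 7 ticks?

oo-oo-o-o-o--

----o-oo-oo--
---o-o-oo-oo-
--o-o-o-oo-oo
oo-o-o-o-oo-o
-oo-o-o-o-oo-
o-oo-o-o-o-oo
oo-oo-o-o-o--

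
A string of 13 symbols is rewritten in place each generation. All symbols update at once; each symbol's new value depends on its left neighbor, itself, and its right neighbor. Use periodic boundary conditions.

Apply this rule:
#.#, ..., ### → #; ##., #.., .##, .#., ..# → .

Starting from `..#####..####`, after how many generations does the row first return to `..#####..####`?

14

...###....##.
##..#..##....
..........##.
#########....
.#######..##.
..#####......
#..###..#####
....#....####
.##...##..##.
....#........
###...#######
##..#..######
#.......#####
..#####..####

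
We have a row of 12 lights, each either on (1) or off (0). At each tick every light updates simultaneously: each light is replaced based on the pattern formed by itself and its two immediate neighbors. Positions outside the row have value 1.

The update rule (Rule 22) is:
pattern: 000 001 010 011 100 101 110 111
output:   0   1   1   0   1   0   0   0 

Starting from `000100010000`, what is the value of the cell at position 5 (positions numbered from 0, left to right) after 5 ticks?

101110111001
000000000110
100000001000
010000011101
011000100000
position 5 holds 0

0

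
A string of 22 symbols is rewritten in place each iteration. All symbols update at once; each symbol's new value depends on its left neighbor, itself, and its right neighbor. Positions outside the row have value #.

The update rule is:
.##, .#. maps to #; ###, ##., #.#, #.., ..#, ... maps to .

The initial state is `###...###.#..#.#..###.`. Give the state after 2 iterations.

......#...#..#.#..#...
......#...#..#.#..#...

......#...#..#.#..#...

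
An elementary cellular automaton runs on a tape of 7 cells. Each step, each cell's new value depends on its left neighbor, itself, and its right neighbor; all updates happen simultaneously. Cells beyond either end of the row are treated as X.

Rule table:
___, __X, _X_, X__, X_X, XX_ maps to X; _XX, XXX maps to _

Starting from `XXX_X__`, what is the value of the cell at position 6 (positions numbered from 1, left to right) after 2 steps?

_

step 1: __XXXXX
step 2: XX_____
position 6 holds _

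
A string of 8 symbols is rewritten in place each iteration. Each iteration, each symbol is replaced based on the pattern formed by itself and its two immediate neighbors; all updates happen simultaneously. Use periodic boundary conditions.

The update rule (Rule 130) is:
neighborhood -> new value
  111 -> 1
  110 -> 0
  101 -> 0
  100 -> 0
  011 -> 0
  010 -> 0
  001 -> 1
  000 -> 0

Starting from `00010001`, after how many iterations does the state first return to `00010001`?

00100010
01000100
10001000
00010001

4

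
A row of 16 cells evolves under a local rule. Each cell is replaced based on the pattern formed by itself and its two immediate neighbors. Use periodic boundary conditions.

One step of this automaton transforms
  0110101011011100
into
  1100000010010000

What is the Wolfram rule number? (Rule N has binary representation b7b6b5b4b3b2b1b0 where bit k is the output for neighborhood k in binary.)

position 12: 111 → 0  (bit 7 = 0)
position 2: 110 → 0  (bit 6 = 0)
position 3: 101 → 0  (bit 5 = 0)
position 14: 100 → 0  (bit 4 = 0)
position 1: 011 → 1  (bit 3 = 1)
position 4: 010 → 0  (bit 2 = 0)
position 0: 001 → 1  (bit 1 = 1)
position 15: 000 → 0  (bit 0 = 0)
bits b7..b0 = 00001010 = 10

10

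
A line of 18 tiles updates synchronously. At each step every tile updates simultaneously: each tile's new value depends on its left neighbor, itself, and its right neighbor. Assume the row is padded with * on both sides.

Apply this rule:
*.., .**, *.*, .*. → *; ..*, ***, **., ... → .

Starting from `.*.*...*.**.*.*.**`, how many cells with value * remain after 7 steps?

12

step 1: *****..***.******.
step 2: .....*.*..**.....*
step 3: *....****.*.*....*
step 4: .*...*...*****...*
step 5: ***..**..*....*..*
step 6: ...*.*.*.**...**.*
step 7: *..*******.*..*.**
count of *: 12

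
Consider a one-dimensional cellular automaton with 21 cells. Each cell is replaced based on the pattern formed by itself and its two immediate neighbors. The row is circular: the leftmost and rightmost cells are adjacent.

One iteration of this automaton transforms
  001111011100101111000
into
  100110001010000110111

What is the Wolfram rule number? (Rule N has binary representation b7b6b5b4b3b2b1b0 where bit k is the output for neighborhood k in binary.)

position 3: 111 → 1  (bit 7 = 1)
position 5: 110 → 0  (bit 6 = 0)
position 6: 101 → 0  (bit 5 = 0)
position 10: 100 → 1  (bit 4 = 1)
position 2: 011 → 0  (bit 3 = 0)
position 12: 010 → 0  (bit 2 = 0)
position 1: 001 → 0  (bit 1 = 0)
position 0: 000 → 1  (bit 0 = 1)
bits b7..b0 = 10010001 = 145

145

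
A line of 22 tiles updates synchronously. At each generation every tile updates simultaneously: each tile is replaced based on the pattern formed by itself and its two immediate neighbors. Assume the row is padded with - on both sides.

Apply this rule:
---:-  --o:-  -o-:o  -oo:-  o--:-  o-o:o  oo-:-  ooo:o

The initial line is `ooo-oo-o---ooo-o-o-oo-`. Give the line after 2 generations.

-ooo--------oo-ooo----

-o-o--oo----o-ooooo---
-ooo--------oo-ooo----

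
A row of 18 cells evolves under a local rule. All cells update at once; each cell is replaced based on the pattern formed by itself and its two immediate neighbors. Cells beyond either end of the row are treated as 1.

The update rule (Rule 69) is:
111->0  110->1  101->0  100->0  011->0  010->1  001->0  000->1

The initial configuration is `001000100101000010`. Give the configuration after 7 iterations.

001010100101011010
001010100101001010
001010100101001010  (fixed point — unchanged through iteration 7)

001010100101001010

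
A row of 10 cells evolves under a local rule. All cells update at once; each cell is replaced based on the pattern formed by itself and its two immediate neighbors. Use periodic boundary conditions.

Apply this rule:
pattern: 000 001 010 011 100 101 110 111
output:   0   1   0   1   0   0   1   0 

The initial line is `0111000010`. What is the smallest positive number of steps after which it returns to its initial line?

10

1101000100
1100001001
0100010011
0000100111
0001001101
0010011100
0100110100
1001110000
0011010001
0111000010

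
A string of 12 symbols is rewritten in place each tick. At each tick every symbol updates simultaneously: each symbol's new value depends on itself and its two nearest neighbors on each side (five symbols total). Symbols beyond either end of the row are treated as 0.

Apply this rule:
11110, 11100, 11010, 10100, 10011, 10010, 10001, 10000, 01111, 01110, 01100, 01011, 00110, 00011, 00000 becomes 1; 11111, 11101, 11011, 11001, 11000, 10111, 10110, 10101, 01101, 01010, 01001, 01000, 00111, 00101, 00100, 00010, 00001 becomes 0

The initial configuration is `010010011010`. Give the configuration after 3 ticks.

001011101000

000100110110
100001100010
001011101000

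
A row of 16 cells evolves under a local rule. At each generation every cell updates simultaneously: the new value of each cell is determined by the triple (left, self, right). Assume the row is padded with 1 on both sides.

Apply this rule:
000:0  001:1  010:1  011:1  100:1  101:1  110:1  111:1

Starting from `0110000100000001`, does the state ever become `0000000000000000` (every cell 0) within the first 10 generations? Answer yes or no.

1111001110000011
1111111111000111
1111111111101111
1111111111111111
1111111111111111  (fixed point — unchanged through generation 10)
generation 10 is 1111111111111111, still not uniform 0

no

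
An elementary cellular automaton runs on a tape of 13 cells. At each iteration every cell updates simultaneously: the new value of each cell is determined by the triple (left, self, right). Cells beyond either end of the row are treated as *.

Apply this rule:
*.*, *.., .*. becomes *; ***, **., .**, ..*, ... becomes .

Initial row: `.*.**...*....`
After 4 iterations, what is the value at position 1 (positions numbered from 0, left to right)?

iteration 1: ***..*..**...
iteration 2: ...*.**...*..
iteration 3: *..**..*..**.
iteration 4: .*...*.**...*
position 1 holds *

*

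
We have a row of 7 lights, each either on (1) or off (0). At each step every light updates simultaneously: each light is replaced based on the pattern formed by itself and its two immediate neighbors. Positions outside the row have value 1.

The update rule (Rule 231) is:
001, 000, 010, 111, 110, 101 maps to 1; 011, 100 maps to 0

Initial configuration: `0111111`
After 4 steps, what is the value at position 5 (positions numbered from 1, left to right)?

1011111
1101111
1110111
1111011
position 5 holds 0

0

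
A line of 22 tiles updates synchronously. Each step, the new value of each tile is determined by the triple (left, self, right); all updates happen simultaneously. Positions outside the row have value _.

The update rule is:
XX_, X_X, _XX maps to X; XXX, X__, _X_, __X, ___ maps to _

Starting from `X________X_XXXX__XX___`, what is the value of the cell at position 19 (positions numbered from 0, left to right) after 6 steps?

__________XX__X__XX___
__________XX_____XX___
__________XX_____XX___  (fixed point — unchanged through step 6)
position 19 holds _

_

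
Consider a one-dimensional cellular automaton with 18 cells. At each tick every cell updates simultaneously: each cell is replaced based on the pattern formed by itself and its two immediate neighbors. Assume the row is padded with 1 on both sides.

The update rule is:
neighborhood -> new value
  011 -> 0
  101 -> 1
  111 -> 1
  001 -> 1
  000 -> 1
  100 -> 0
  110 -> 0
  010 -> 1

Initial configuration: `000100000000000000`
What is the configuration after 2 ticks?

tick 1: 011101111111111111
tick 2: 101010111111111111

101010111111111111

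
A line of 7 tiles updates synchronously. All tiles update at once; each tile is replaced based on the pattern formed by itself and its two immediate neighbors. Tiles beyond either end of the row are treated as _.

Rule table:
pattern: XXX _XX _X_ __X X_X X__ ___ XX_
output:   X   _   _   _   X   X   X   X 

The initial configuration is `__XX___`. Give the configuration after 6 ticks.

tick 1: X__XXXX
tick 2: _X__XXX
tick 3: __X__XX
tick 4: X__X__X
tick 5: _X__X__
tick 6: __X__XX

__X__XX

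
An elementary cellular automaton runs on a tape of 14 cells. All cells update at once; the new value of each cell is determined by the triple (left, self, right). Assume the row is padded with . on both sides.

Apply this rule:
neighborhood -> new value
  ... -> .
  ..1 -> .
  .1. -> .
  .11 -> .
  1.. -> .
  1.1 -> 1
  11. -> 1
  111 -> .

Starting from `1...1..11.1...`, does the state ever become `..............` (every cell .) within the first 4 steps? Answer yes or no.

yes

step 1: ........11....
step 2: .........1....
step 3: ..............
all cells are . at step 3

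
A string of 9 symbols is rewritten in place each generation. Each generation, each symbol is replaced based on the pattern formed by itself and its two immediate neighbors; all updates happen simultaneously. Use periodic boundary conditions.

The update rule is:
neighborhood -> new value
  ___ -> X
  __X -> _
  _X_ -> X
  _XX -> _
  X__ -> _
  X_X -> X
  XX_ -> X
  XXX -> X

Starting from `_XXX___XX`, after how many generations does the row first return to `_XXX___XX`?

X_XX_X__X
XX_XXX___
_XX_XX_X_
__XX_XXX_
X__XX_XX_
X___XX_XX
X_X__XX_X
XXX___XX_
_XX_X__XX
X_XXX___X
XX_XX_X__
_XX_XXX__
__XX_XX_X
___XX_XXX
_X__XX_XX
XX___XX_X
XX_X__XX_
_XXX___XX

18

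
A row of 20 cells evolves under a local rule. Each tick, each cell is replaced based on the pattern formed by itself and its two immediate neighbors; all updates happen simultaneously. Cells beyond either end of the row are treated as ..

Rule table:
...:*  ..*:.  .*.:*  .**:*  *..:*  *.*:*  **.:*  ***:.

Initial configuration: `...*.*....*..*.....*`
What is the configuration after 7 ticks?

**.******.**.*****.*
****....******...***
*..****.*....***.*.*
**.*..******.*.*****
*****.*....*****...*
*...******.*...***.*
***.*....*****.*.***

***.*....*****.*.***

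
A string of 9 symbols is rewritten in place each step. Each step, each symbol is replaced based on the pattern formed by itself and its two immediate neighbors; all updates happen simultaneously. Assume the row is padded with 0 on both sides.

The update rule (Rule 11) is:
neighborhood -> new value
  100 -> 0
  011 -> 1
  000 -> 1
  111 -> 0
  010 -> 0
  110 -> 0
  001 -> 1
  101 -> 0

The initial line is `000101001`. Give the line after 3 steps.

step 1: 111000010
step 2: 100011100
step 3: 001110001

001110001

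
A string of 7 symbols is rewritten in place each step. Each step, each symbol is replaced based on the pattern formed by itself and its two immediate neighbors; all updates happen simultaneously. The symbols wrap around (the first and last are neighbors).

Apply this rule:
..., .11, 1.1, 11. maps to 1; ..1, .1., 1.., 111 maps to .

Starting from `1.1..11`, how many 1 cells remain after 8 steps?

4

11...1.
11.1..1
.11...1
111.1..
1.11...
.111.1.
.1.11..
..111.1
count of 1: 4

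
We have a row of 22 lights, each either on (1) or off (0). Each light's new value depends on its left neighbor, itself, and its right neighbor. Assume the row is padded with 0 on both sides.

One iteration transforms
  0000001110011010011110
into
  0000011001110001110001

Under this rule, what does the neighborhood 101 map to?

At position 13 the neighborhood is 101; the next row has 0 there.

0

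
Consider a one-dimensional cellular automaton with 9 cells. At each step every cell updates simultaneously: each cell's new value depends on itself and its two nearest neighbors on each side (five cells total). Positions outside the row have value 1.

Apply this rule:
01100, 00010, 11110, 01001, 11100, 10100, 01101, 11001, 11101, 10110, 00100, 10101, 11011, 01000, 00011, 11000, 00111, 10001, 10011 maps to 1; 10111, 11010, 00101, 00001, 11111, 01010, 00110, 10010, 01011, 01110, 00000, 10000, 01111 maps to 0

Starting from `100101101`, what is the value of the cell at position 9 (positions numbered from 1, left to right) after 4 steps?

110001110
111111011
000011100
100110111
position 9 holds 1

1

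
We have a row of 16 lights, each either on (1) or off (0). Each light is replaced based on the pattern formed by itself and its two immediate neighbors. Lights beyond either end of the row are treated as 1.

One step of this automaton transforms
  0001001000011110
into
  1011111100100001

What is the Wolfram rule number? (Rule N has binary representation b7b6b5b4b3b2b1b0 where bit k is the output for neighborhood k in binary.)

position 12: 111 → 0  (bit 7 = 0)
position 14: 110 → 0  (bit 6 = 0)
position 15: 101 → 1  (bit 5 = 1)
position 0: 100 → 1  (bit 4 = 1)
position 11: 011 → 0  (bit 3 = 0)
position 3: 010 → 1  (bit 2 = 1)
position 2: 001 → 1  (bit 1 = 1)
position 1: 000 → 0  (bit 0 = 0)
bits b7..b0 = 00110110 = 54

54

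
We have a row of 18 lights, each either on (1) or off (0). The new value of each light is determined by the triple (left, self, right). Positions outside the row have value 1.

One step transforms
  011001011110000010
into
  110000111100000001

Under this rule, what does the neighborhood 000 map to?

At position 12 the neighborhood is 000; the next row has 0 there.

0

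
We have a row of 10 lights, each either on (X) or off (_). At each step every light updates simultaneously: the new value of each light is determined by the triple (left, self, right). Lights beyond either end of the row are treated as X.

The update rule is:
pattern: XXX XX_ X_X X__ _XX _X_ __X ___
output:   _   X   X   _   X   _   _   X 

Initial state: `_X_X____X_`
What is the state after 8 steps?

X_X__XX__X
XX___XX__X
_X_X_XX__X
X_X_XXX__X
XX_XX_X__X
_XXXXX___X
XX___X_X_X
_X_X__X_XX

_X_X__X_XX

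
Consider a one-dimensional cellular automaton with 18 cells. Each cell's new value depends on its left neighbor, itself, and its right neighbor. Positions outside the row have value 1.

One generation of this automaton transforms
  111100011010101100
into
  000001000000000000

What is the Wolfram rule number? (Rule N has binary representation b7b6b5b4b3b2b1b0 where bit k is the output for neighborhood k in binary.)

position 0: 111 → 0  (bit 7 = 0)
position 3: 110 → 0  (bit 6 = 0)
position 9: 101 → 0  (bit 5 = 0)
position 4: 100 → 0  (bit 4 = 0)
position 7: 011 → 0  (bit 3 = 0)
position 10: 010 → 0  (bit 2 = 0)
position 6: 001 → 0  (bit 1 = 0)
position 5: 000 → 1  (bit 0 = 1)
bits b7..b0 = 00000001 = 1

1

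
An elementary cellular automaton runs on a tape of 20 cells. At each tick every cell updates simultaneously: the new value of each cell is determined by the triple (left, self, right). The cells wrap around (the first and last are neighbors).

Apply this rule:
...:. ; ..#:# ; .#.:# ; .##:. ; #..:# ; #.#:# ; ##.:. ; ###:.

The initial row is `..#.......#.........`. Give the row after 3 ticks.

tick 1: .###.....###........
tick 2: #...#...#...#.......
tick 3: ##.###.###.###.....#

##.###.###.###.....#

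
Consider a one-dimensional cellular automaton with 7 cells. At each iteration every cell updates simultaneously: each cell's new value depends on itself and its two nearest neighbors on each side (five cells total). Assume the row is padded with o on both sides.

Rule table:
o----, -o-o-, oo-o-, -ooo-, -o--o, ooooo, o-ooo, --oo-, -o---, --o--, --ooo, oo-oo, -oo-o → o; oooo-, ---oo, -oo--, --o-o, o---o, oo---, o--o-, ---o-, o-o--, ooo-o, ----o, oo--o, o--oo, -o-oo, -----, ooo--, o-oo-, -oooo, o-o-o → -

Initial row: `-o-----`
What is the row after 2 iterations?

-o-----

o-oo---
-o-----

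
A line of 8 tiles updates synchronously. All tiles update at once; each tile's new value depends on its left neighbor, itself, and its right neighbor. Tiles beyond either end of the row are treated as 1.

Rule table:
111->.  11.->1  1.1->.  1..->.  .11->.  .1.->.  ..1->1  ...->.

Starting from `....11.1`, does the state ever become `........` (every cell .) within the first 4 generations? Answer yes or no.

...1.1..
..1....1
.1....1.
.....1..
generation 4 is .....1.., still not uniform .

no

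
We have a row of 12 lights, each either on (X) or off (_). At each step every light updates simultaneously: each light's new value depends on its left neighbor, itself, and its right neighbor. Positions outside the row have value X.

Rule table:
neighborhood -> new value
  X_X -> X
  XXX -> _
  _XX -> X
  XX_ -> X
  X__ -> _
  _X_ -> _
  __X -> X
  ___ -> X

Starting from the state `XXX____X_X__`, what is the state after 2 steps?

__X_XXX_X__X
_X_XX_XX__XX

_X_XX_XX__XX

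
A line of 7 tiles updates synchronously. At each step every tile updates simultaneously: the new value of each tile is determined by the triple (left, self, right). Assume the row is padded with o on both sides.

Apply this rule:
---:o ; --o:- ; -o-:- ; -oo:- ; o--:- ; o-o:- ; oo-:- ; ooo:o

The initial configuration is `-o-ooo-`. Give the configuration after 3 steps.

----oo-

step 1: ----o--
step 2: -oo----
step 3: ----oo-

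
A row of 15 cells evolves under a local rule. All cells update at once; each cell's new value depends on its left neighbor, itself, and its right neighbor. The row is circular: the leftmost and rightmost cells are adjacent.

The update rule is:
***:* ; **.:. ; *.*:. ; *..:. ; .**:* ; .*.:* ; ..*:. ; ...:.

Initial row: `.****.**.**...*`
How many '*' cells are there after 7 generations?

4

.***..*..*....*
.**...*..*....*
.*....*..*....*
.*....*..*....*  (fixed point — unchanged through generation 7)
count of *: 4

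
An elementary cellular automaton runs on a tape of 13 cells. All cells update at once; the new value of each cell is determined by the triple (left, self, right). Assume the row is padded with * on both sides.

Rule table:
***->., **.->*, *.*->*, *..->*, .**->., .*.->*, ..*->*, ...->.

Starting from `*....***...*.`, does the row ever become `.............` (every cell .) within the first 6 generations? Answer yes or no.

**..*..**.***
.******.**...
*.....**.**.*
**...*.**.**.
.**.***.**.**
*.**..**.**..
generation 6 is *.**..**.**.., still not uniform .

no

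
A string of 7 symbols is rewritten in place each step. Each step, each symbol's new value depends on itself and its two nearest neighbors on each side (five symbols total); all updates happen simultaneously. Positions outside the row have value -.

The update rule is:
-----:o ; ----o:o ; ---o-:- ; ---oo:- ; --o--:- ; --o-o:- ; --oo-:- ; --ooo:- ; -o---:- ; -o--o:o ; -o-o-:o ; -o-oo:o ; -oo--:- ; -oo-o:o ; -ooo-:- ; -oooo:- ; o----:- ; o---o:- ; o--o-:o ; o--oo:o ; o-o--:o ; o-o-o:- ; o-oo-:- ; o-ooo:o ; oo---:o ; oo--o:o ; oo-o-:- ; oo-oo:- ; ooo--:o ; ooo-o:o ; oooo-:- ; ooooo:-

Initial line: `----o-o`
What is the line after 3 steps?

ooo--oo
--ooo--
o---oo-

o---oo-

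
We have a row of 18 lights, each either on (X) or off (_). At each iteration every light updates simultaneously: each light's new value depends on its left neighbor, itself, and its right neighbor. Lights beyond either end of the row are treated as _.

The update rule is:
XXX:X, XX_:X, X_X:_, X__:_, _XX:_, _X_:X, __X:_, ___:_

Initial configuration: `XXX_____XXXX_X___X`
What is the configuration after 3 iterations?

_XX______XXX_X___X
__X_______XX_X___X
__X________X_X___X

__X________X_X___X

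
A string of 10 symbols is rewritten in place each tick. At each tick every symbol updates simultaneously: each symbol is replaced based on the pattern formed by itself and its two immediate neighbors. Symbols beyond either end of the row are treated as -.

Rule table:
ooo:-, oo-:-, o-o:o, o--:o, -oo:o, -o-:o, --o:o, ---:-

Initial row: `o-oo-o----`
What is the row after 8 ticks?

ooo-ooo---
o--oo--o--
oooo-oooo-
o---oo---o
oo-oo-o-oo
o-oo-oooo-
ooo-oo---o
o--oo-o-oo

o--oo-o-oo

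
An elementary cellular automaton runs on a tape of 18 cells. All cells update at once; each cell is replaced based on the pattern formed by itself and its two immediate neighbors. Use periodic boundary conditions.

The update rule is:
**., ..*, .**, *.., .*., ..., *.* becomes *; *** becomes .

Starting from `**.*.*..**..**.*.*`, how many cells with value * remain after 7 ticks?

17

.*****************
**...............*
.*****************  (repeats tick 1; period 2)
tick 7: .*****************
count of *: 17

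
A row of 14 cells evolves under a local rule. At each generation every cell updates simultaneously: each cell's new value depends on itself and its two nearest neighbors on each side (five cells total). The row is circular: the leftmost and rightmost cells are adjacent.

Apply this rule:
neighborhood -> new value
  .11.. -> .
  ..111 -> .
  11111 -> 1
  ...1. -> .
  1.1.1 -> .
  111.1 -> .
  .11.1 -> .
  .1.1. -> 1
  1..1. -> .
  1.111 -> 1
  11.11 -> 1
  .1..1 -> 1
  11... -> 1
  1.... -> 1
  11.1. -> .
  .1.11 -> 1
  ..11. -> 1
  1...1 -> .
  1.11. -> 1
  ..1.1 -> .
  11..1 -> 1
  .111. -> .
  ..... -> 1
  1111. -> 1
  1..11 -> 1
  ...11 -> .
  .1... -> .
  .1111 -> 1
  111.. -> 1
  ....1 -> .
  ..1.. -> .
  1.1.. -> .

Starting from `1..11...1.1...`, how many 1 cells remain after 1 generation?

generation 1: .111.1...1....
count of 1: 5

5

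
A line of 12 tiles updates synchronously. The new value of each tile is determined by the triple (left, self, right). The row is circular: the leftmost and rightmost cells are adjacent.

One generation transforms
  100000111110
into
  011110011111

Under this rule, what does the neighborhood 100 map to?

At position 1 the neighborhood is 100; the next row has 1 there.

1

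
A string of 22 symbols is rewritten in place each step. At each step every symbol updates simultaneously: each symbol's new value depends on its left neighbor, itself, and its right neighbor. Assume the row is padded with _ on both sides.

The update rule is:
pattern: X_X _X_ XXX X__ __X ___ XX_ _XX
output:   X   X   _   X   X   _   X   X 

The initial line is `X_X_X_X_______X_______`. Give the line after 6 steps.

XXX______XXXXX_XX__XX_

XXXXXXXX_____XXX______
X______XX___XX_XX_____
XX____XXXX_XXXXXXX____
XXX__XX__XXX_____XX___
X_XXXXXXXX_XX___XXXX__
XXX______XXXXX_XX__XX_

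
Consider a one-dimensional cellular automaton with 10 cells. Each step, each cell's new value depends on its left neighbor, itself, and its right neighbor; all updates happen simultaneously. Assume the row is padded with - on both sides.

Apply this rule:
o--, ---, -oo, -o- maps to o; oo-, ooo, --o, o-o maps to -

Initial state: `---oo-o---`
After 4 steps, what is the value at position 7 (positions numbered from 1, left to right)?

o

step 1: oo-o--oooo
step 2: o--oo-o---
step 3: oo-o--oooo  (repeats step 1; period 2)
step 4: o--oo-o---
position 7 holds o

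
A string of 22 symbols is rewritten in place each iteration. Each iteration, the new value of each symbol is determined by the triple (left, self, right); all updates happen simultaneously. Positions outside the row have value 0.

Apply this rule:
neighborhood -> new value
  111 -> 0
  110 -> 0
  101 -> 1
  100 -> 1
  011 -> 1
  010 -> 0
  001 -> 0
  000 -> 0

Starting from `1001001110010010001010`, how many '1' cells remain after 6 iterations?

6

0100101001001001000101
0010010100100100100010
0001001010010010010001
0000100101001001001000
0000010010100100100100
0000001001010010010010
count of 1: 6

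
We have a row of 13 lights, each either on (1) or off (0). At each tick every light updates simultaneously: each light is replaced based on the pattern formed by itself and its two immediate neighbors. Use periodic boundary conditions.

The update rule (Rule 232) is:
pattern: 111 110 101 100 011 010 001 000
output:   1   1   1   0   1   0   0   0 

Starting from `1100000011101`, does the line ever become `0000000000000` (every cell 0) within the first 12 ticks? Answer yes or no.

no

1100000011111
1100000011111  (fixed point — unchanged through tick 12)
tick 12 is 1100000011111, still not uniform 0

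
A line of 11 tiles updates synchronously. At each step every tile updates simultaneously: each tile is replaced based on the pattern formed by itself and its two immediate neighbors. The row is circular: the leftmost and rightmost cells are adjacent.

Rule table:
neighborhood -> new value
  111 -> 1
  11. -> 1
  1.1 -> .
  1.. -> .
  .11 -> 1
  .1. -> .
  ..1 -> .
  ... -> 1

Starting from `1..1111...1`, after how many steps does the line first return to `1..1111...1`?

2

1..1111.1.1
1..1111...1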